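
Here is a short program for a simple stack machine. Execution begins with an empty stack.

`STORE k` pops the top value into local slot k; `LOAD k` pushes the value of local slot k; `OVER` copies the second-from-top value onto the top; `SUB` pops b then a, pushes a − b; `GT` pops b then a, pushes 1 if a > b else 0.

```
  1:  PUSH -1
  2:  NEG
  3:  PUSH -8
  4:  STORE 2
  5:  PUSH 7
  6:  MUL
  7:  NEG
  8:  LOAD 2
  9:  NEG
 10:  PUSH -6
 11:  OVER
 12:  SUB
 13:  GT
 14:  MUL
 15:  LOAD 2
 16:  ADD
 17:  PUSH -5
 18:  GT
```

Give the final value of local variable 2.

-8

PUSH -1 → -1
NEG     → 1
PUSH -8 → 1 -8
STORE 2 → 1
PUSH 7  → 1 7
MUL     → 7
NEG     → -7
LOAD 2  → -7 -8
NEG     → -7 8
PUSH -6 → -7 8 -6
OVER    → -7 8 -6 8
SUB     → -7 8 -14
GT      → -7 1
MUL     → -7
LOAD 2  → -7 -8
ADD     → -15
PUSH -5 → -15 -5
GT      → 0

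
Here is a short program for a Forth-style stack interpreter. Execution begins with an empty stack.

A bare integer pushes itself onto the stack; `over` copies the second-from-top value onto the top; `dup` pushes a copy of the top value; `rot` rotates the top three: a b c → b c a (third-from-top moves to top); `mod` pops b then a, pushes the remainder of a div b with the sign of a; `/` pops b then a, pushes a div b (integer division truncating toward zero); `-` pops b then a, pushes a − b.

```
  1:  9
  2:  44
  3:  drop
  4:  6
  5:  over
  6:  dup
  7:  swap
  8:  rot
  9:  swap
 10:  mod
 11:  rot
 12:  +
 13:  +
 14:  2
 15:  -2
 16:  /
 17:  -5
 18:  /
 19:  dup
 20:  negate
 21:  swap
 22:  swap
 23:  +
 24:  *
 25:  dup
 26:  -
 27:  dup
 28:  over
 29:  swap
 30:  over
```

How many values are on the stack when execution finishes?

4

9      -> [9]
44     -> [9, 44]
drop   -> [9]
6      -> [9, 6]
over   -> [9, 6, 9]
dup    -> [9, 6, 9, 9]
swap   -> [9, 6, 9, 9]
rot    -> [9, 9, 9, 6]
swap   -> [9, 9, 6, 9]
mod    -> [9, 9, 6]
rot    -> [9, 6, 9]
+      -> [9, 15]
+      -> [24]
2      -> [24, 2]
-2     -> [24, 2, -2]
/      -> [24, -1]
-5     -> [24, -1, -5]
/      -> [24, 0]
dup    -> [24, 0, 0]
negate -> [24, 0, 0]
swap   -> [24, 0, 0]
swap   -> [24, 0, 0]
+      -> [24, 0]
*      -> [0]
dup    -> [0, 0]
-      -> [0]
dup    -> [0, 0]
over   -> [0, 0, 0]
swap   -> [0, 0, 0]
over   -> [0, 0, 0, 0]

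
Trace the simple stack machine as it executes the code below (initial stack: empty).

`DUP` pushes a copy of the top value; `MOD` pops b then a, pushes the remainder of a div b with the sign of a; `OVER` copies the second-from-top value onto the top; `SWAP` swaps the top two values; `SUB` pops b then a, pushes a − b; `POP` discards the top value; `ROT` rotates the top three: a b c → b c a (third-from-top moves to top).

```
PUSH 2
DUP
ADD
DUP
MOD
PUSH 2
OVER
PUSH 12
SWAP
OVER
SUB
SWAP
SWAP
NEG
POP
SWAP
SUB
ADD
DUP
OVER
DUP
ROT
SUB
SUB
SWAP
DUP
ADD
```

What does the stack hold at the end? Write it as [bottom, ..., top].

[10, 20]

PUSH 2   [2]
DUP      [2, 2]
ADD      [4]
DUP      [4, 4]
MOD      [0]
PUSH 2   [0, 2]
OVER     [0, 2, 0]
PUSH 12  [0, 2, 0, 12]
SWAP     [0, 2, 12, 0]
OVER     [0, 2, 12, 0, 12]
SUB      [0, 2, 12, -12]
SWAP     [0, 2, -12, 12]
SWAP     [0, 2, 12, -12]
NEG      [0, 2, 12, 12]
POP      [0, 2, 12]
SWAP     [0, 12, 2]
SUB      [0, 10]
ADD      [10]
DUP      [10, 10]
OVER     [10, 10, 10]
DUP      [10, 10, 10, 10]
ROT      [10, 10, 10, 10]
SUB      [10, 10, 0]
SUB      [10, 10]
SWAP     [10, 10]
DUP      [10, 10, 10]
ADD      [10, 20]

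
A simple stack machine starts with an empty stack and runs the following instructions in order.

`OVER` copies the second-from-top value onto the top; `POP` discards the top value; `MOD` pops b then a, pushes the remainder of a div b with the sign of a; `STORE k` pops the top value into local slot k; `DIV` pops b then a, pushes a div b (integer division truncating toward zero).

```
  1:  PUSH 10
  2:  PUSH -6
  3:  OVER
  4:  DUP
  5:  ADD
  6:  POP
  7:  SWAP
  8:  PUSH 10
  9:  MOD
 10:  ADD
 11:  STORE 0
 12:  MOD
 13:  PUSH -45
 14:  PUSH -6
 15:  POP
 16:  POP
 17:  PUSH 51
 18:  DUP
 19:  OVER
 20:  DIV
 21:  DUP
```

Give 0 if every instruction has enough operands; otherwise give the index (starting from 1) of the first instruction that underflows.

12

PUSH 10  [10]
PUSH -6  [10, -6]
OVER     [10, -6, 10]
DUP      [10, -6, 10, 10]
ADD      [10, -6, 20]
POP      [10, -6]
SWAP     [-6, 10]
PUSH 10  [-6, 10, 10]
MOD      [-6, 0]
ADD      [-6]
STORE 0  []
MOD  — needs 2 operands, stack has 0 → underflow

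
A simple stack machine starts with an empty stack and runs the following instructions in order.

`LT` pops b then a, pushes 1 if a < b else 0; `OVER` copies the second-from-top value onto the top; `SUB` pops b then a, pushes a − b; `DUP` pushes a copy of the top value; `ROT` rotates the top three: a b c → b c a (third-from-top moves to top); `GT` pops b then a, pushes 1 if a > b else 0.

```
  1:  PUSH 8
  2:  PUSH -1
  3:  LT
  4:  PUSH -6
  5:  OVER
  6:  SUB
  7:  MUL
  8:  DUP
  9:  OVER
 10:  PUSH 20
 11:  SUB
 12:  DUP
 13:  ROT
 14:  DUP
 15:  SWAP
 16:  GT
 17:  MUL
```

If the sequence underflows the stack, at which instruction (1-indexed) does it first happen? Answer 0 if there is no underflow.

0

PUSH 8   [8]
PUSH -1  [8, -1]
LT       [0]
PUSH -6  [0, -6]
OVER     [0, -6, 0]
SUB      [0, -6]
MUL      [0]
DUP      [0, 0]
OVER     [0, 0, 0]
PUSH 20  [0, 0, 0, 20]
SUB      [0, 0, -20]
DUP      [0, 0, -20, -20]
ROT      [0, -20, -20, 0]
DUP      [0, -20, -20, 0, 0]
SWAP     [0, -20, -20, 0, 0]
GT       [0, -20, -20, 0]
MUL      [0, -20, 0]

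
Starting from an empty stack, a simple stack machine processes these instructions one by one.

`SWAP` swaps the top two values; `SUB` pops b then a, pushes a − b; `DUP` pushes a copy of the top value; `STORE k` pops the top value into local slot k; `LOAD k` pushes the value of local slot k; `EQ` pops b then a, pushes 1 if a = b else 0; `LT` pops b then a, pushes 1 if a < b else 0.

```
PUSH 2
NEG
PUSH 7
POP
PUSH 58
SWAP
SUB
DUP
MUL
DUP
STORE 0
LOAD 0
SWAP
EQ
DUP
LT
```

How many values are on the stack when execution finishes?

1

PUSH 2  → [2]
NEG     → [-2]
PUSH 7  → [-2, 7]
POP     → [-2]
PUSH 58 → [-2, 58]
SWAP    → [58, -2]
SUB     → [60]
DUP     → [60, 60]
MUL     → [3600]
DUP     → [3600, 3600]
STORE 0 → [3600]
LOAD 0  → [3600, 3600]
SWAP    → [3600, 3600]
EQ      → [1]
DUP     → [1, 1]
LT      → [0]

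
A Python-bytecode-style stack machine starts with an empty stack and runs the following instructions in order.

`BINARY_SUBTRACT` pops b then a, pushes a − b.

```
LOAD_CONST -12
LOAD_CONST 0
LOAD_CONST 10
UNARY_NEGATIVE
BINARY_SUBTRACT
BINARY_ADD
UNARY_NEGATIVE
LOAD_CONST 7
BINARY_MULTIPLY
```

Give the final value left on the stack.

LOAD_CONST -12   -12
LOAD_CONST 0     -12 0
LOAD_CONST 10    -12 0 10
UNARY_NEGATIVE   -12 0 -10
BINARY_SUBTRACT  -12 10
BINARY_ADD       -2
UNARY_NEGATIVE   2
LOAD_CONST 7     2 7
BINARY_MULTIPLY  14

14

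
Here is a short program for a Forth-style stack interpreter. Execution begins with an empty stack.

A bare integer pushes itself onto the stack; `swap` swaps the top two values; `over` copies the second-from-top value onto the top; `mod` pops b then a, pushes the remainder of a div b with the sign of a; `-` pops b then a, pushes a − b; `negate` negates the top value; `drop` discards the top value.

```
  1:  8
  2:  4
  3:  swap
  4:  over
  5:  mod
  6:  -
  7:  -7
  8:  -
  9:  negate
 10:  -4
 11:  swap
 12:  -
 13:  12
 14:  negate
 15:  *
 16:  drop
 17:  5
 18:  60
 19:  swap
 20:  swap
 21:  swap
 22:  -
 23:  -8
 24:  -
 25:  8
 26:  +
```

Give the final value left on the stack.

71

8       [8]
4       [8, 4]
swap    [4, 8]
over    [4, 8, 4]
mod     [4, 0]
-       [4]
-7      [4, -7]
-       [11]
negate  [-11]
-4      [-11, -4]
swap    [-4, -11]
-       [7]
12      [7, 12]
negate  [7, -12]
*       [-84]
drop    []
5       [5]
60      [5, 60]
swap    [60, 5]
swap    [5, 60]
swap    [60, 5]
-       [55]
-8      [55, -8]
-       [63]
8       [63, 8]
+       [71]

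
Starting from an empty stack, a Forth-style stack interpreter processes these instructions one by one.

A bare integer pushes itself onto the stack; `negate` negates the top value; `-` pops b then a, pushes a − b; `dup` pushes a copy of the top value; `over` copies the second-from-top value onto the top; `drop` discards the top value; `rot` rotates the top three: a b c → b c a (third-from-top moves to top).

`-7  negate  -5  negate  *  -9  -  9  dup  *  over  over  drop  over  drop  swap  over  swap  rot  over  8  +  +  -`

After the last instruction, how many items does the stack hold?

3

-7     : [-7]
negate : [7]
-5     : [7, -5]
negate : [7, 5]
*      : [35]
-9     : [35, -9]
-      : [44]
9      : [44, 9]
dup    : [44, 9, 9]
*      : [44, 81]
over   : [44, 81, 44]
over   : [44, 81, 44, 81]
drop   : [44, 81, 44]
over   : [44, 81, 44, 81]
drop   : [44, 81, 44]
swap   : [44, 44, 81]
over   : [44, 44, 81, 44]
swap   : [44, 44, 44, 81]
rot    : [44, 44, 81, 44]
over   : [44, 44, 81, 44, 81]
8      : [44, 44, 81, 44, 81, 8]
+      : [44, 44, 81, 44, 89]
+      : [44, 44, 81, 133]
-      : [44, 44, -52]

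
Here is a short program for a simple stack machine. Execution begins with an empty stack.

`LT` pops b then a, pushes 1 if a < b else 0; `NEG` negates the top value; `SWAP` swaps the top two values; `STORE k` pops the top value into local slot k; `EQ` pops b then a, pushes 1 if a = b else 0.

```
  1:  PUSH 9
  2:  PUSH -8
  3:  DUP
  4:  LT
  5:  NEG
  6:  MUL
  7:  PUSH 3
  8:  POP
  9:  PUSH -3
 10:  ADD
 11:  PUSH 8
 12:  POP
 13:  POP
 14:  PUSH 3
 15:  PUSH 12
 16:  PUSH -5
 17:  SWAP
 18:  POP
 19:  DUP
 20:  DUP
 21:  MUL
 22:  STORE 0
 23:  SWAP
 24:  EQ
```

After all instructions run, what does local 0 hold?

PUSH 9  → 9
PUSH -8 → 9 -8
DUP     → 9 -8 -8
LT      → 9 0
NEG     → 9 0
MUL     → 0
PUSH 3  → 0 3
POP     → 0
PUSH -3 → 0 -3
ADD     → -3
PUSH 8  → -3 8
POP     → -3
POP     → (empty)
PUSH 3  → 3
PUSH 12 → 3 12
PUSH -5 → 3 12 -5
SWAP    → 3 -5 12
POP     → 3 -5
DUP     → 3 -5 -5
DUP     → 3 -5 -5 -5
MUL     → 3 -5 25
STORE 0 → 3 -5
SWAP    → -5 3
EQ      → 0

25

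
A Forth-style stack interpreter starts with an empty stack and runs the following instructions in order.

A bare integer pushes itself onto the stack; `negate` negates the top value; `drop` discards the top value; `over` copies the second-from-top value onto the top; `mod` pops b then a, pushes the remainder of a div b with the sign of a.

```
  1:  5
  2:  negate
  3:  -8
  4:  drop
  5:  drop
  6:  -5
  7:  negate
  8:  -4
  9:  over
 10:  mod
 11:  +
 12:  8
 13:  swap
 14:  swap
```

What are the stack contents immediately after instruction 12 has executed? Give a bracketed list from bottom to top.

[1, 8]

5      -> 5
negate -> -5
-8     -> -5 -8
drop   -> -5
drop   -> (empty)
-5     -> -5
negate -> 5
-4     -> 5 -4
over   -> 5 -4 5
mod    -> 5 -4
+      -> 1
8      -> 1 8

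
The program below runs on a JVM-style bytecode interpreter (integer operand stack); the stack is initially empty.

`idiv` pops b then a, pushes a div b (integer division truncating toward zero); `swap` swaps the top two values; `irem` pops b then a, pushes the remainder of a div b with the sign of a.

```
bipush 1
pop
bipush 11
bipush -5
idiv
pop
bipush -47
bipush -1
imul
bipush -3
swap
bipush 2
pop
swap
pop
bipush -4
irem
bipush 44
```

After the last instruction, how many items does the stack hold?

2

bipush 1   -> 1
pop        -> (empty)
bipush 11  -> 11
bipush -5  -> 11 -5
idiv       -> -2
pop        -> (empty)
bipush -47 -> -47
bipush -1  -> -47 -1
imul       -> 47
bipush -3  -> 47 -3
swap       -> -3 47
bipush 2   -> -3 47 2
pop        -> -3 47
swap       -> 47 -3
pop        -> 47
bipush -4  -> 47 -4
irem       -> 3
bipush 44  -> 3 44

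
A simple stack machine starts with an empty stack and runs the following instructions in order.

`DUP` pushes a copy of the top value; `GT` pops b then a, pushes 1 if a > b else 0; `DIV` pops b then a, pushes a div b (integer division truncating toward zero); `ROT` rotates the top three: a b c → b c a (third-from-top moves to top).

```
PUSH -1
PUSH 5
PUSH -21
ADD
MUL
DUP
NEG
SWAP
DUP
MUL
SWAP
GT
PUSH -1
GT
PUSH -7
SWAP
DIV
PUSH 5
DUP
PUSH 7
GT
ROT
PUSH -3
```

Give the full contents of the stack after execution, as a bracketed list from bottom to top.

[5, 0, -7, -3]

PUSH -1  → -1
PUSH 5   → -1 5
PUSH -21 → -1 5 -21
ADD      → -1 -16
MUL      → 16
DUP      → 16 16
NEG      → 16 -16
SWAP     → -16 16
DUP      → -16 16 16
MUL      → -16 256
SWAP     → 256 -16
GT       → 1
PUSH -1  → 1 -1
GT       → 1
PUSH -7  → 1 -7
SWAP     → -7 1
DIV      → -7
PUSH 5   → -7 5
DUP      → -7 5 5
PUSH 7   → -7 5 5 7
GT       → -7 5 0
ROT      → 5 0 -7
PUSH -3  → 5 0 -7 -3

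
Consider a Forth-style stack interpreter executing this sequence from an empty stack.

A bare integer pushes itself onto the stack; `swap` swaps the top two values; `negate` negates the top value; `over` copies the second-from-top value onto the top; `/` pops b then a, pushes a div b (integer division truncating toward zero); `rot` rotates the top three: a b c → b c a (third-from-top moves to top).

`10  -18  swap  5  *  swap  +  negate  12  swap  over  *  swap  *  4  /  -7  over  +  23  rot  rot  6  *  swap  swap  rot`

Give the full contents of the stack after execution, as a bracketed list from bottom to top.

[-1152, -6954, 23]

10     → [10]
-18    → [10, -18]
swap   → [-18, 10]
5      → [-18, 10, 5]
*      → [-18, 50]
swap   → [50, -18]
+      → [32]
negate → [-32]
12     → [-32, 12]
swap   → [12, -32]
over   → [12, -32, 12]
*      → [12, -384]
swap   → [-384, 12]
*      → [-4608]
4      → [-4608, 4]
/      → [-1152]
-7     → [-1152, -7]
over   → [-1152, -7, -1152]
+      → [-1152, -1159]
23     → [-1152, -1159, 23]
rot    → [-1159, 23, -1152]
rot    → [23, -1152, -1159]
6      → [23, -1152, -1159, 6]
*      → [23, -1152, -6954]
swap   → [23, -6954, -1152]
swap   → [23, -1152, -6954]
rot    → [-1152, -6954, 23]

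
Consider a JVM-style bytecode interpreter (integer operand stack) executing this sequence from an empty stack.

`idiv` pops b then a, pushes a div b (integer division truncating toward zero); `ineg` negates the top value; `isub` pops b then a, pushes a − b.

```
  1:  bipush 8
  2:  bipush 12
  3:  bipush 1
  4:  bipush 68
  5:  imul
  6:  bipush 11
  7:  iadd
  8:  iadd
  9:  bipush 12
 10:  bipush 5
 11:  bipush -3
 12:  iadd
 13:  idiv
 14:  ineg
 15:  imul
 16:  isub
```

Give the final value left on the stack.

554

bipush 8   8
bipush 12  8 12
bipush 1   8 12 1
bipush 68  8 12 1 68
imul       8 12 68
bipush 11  8 12 68 11
iadd       8 12 79
iadd       8 91
bipush 12  8 91 12
bipush 5   8 91 12 5
bipush -3  8 91 12 5 -3
iadd       8 91 12 2
idiv       8 91 6
ineg       8 91 -6
imul       8 -546
isub       554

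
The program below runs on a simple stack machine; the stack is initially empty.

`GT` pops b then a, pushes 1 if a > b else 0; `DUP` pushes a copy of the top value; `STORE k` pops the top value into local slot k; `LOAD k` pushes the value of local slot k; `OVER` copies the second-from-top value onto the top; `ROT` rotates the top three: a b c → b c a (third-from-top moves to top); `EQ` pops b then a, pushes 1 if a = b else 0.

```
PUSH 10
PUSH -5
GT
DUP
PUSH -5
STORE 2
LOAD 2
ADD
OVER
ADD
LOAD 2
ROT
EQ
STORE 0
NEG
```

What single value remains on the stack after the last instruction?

3

PUSH 10 : [10]
PUSH -5 : [10, -5]
GT      : [1]
DUP     : [1, 1]
PUSH -5 : [1, 1, -5]
STORE 2 : [1, 1]
LOAD 2  : [1, 1, -5]
ADD     : [1, -4]
OVER    : [1, -4, 1]
ADD     : [1, -3]
LOAD 2  : [1, -3, -5]
ROT     : [-3, -5, 1]
EQ      : [-3, 0]
STORE 0 : [-3]
NEG     : [3]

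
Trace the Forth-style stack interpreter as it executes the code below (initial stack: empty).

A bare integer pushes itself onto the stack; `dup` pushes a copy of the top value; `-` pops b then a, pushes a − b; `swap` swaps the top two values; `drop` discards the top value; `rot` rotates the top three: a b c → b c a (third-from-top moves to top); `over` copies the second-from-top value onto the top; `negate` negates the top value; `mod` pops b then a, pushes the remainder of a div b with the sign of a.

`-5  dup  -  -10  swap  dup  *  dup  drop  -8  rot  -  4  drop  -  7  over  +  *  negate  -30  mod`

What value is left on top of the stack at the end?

-5     -> [-5]
dup    -> [-5, -5]
-      -> [0]
-10    -> [0, -10]
swap   -> [-10, 0]
dup    -> [-10, 0, 0]
*      -> [-10, 0]
dup    -> [-10, 0, 0]
drop   -> [-10, 0]
-8     -> [-10, 0, -8]
rot    -> [0, -8, -10]
-      -> [0, 2]
4      -> [0, 2, 4]
drop   -> [0, 2]
-      -> [-2]
7      -> [-2, 7]
over   -> [-2, 7, -2]
+      -> [-2, 5]
*      -> [-10]
negate -> [10]
-30    -> [10, -30]
mod    -> [10]

10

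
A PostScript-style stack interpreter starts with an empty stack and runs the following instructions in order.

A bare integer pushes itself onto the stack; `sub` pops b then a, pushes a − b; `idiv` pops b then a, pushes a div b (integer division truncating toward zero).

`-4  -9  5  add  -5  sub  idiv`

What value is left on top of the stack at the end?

-4

-4   → -4
-9   → -4 -9
5    → -4 -9 5
add  → -4 -4
-5   → -4 -4 -5
sub  → -4 1
idiv → -4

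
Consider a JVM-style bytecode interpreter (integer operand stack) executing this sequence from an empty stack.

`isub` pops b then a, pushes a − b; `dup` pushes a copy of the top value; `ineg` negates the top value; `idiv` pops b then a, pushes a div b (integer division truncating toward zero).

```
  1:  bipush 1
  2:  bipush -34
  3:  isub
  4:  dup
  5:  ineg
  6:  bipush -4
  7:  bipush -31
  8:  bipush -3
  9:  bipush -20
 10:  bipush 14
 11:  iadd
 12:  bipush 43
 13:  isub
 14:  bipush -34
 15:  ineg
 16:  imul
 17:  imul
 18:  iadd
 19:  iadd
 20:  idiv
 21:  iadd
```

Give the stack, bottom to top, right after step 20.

[35, 0]

bipush 1   -> [1]
bipush -34 -> [1, -34]
isub       -> [35]
dup        -> [35, 35]
ineg       -> [35, -35]
bipush -4  -> [35, -35, -4]
bipush -31 -> [35, -35, -4, -31]
bipush -3  -> [35, -35, -4, -31, -3]
bipush -20 -> [35, -35, -4, -31, -3, -20]
bipush 14  -> [35, -35, -4, -31, -3, -20, 14]
iadd       -> [35, -35, -4, -31, -3, -6]
bipush 43  -> [35, -35, -4, -31, -3, -6, 43]
isub       -> [35, -35, -4, -31, -3, -49]
bipush -34 -> [35, -35, -4, -31, -3, -49, -34]
ineg       -> [35, -35, -4, -31, -3, -49, 34]
imul       -> [35, -35, -4, -31, -3, -1666]
imul       -> [35, -35, -4, -31, 4998]
iadd       -> [35, -35, -4, 4967]
iadd       -> [35, -35, 4963]
idiv       -> [35, 0]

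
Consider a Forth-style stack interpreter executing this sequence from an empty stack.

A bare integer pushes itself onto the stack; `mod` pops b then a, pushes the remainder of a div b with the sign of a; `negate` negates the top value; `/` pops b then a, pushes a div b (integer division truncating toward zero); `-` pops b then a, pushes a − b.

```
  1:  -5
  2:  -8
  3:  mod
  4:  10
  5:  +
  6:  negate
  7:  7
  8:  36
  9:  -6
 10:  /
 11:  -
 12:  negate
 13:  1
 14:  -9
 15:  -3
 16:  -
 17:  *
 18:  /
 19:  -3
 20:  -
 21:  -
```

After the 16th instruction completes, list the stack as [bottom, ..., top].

-5     -> -5
-8     -> -5 -8
mod    -> -5
10     -> -5 10
+      -> 5
negate -> -5
7      -> -5 7
36     -> -5 7 36
-6     -> -5 7 36 -6
/      -> -5 7 -6
-      -> -5 13
negate -> -5 -13
1      -> -5 -13 1
-9     -> -5 -13 1 -9
-3     -> -5 -13 1 -9 -3
-      -> -5 -13 1 -6

[-5, -13, 1, -6]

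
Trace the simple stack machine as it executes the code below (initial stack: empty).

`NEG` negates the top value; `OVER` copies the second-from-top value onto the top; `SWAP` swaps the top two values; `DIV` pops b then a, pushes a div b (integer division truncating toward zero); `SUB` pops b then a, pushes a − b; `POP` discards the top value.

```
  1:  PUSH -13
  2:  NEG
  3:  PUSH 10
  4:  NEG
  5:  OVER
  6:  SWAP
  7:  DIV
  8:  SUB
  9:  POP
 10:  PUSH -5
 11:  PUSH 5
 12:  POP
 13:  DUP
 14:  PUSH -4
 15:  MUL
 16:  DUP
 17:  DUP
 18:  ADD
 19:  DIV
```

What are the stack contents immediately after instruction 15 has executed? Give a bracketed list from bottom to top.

PUSH -13 → -13
NEG      → 13
PUSH 10  → 13 10
NEG      → 13 -10
OVER     → 13 -10 13
SWAP     → 13 13 -10
DIV      → 13 -1
SUB      → 14
POP      → (empty)
PUSH -5  → -5
PUSH 5   → -5 5
POP      → -5
DUP      → -5 -5
PUSH -4  → -5 -5 -4
MUL      → -5 20

[-5, 20]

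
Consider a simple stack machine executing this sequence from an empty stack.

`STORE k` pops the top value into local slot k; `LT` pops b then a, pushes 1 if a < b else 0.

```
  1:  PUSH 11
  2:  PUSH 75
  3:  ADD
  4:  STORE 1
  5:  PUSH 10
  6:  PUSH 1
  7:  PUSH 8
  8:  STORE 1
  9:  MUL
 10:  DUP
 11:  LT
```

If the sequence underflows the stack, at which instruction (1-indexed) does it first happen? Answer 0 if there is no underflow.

0

PUSH 11 → 11
PUSH 75 → 11 75
ADD     → 86
STORE 1 → (empty)
PUSH 10 → 10
PUSH 1  → 10 1
PUSH 8  → 10 1 8
STORE 1 → 10 1
MUL     → 10
DUP     → 10 10
LT      → 0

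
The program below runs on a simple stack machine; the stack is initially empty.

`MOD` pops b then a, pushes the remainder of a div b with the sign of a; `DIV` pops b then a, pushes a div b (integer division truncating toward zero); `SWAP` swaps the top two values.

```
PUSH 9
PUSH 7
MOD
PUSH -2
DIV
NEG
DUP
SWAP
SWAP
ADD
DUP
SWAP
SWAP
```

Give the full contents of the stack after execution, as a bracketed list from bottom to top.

[2, 2]

PUSH 9  -> 9
PUSH 7  -> 9 7
MOD     -> 2
PUSH -2 -> 2 -2
DIV     -> -1
NEG     -> 1
DUP     -> 1 1
SWAP    -> 1 1
SWAP    -> 1 1
ADD     -> 2
DUP     -> 2 2
SWAP    -> 2 2
SWAP    -> 2 2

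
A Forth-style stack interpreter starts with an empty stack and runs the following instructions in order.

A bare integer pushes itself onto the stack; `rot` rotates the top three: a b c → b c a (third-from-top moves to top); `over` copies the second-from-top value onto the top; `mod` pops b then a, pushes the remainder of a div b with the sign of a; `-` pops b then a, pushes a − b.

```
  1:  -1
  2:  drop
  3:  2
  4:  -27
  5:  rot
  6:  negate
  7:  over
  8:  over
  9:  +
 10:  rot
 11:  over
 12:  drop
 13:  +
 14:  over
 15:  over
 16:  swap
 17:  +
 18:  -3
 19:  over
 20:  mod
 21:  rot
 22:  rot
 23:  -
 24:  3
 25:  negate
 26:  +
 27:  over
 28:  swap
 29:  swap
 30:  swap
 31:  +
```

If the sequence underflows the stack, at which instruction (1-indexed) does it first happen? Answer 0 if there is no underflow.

-1    [-1]
drop  []
2     [2]
-27   [2, -27]
rot  — needs 3 operands, stack has 2 → underflow

5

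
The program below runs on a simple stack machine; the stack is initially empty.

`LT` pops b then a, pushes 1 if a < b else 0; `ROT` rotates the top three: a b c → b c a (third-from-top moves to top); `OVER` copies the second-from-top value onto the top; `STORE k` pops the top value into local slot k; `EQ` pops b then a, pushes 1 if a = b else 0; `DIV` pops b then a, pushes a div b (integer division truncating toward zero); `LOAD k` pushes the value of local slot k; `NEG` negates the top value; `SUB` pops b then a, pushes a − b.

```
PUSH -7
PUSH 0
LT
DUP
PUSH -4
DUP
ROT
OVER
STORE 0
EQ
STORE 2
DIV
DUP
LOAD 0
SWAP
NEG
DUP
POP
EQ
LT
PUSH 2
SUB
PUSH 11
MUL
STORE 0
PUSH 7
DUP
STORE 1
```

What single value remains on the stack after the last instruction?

PUSH -7 → [-7]
PUSH 0  → [-7, 0]
LT      → [1]
DUP     → [1, 1]
PUSH -4 → [1, 1, -4]
DUP     → [1, 1, -4, -4]
ROT     → [1, -4, -4, 1]
OVER    → [1, -4, -4, 1, -4]
STORE 0 → [1, -4, -4, 1]
EQ      → [1, -4, 0]
STORE 2 → [1, -4]
DIV     → [0]
DUP     → [0, 0]
LOAD 0  → [0, 0, -4]
SWAP    → [0, -4, 0]
NEG     → [0, -4, 0]
DUP     → [0, -4, 0, 0]
POP     → [0, -4, 0]
EQ      → [0, 0]
LT      → [0]
PUSH 2  → [0, 2]
SUB     → [-2]
PUSH 11 → [-2, 11]
MUL     → [-22]
STORE 0 → []
PUSH 7  → [7]
DUP     → [7, 7]
STORE 1 → [7]

7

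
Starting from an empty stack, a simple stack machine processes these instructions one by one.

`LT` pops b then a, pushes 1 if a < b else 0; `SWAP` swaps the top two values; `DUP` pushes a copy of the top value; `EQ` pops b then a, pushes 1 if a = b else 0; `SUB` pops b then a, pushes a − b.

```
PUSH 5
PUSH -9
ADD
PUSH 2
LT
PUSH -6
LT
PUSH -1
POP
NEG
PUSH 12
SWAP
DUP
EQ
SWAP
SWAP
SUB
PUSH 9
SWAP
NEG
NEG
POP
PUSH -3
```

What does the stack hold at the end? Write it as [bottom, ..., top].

PUSH 5   [5]
PUSH -9  [5, -9]
ADD      [-4]
PUSH 2   [-4, 2]
LT       [1]
PUSH -6  [1, -6]
LT       [0]
PUSH -1  [0, -1]
POP      [0]
NEG      [0]
PUSH 12  [0, 12]
SWAP     [12, 0]
DUP      [12, 0, 0]
EQ       [12, 1]
SWAP     [1, 12]
SWAP     [12, 1]
SUB      [11]
PUSH 9   [11, 9]
SWAP     [9, 11]
NEG      [9, -11]
NEG      [9, 11]
POP      [9]
PUSH -3  [9, -3]

[9, -3]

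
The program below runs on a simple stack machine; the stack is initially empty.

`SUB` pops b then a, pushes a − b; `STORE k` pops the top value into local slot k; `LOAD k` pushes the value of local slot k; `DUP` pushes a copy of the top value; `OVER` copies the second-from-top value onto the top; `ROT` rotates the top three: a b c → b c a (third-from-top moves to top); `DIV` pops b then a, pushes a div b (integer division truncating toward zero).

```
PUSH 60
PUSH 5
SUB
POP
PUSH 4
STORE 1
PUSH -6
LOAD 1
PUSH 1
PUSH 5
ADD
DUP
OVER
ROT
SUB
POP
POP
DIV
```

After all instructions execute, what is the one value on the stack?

-1

PUSH 60 -> [60]
PUSH 5  -> [60, 5]
SUB     -> [55]
POP     -> []
PUSH 4  -> [4]
STORE 1 -> []
PUSH -6 -> [-6]
LOAD 1  -> [-6, 4]
PUSH 1  -> [-6, 4, 1]
PUSH 5  -> [-6, 4, 1, 5]
ADD     -> [-6, 4, 6]
DUP     -> [-6, 4, 6, 6]
OVER    -> [-6, 4, 6, 6, 6]
ROT     -> [-6, 4, 6, 6, 6]
SUB     -> [-6, 4, 6, 0]
POP     -> [-6, 4, 6]
POP     -> [-6, 4]
DIV     -> [-1]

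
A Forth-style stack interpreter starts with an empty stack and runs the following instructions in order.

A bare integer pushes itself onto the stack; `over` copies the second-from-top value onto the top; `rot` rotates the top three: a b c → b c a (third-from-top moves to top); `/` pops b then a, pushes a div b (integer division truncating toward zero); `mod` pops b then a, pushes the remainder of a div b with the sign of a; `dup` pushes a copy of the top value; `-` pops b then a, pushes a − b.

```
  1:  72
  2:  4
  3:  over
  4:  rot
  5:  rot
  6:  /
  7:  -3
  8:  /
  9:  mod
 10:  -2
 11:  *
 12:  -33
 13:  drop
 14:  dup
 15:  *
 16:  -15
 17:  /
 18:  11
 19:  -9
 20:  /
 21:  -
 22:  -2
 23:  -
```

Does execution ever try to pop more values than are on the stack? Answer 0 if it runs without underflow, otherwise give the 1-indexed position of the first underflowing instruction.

0

72   : [72]
4    : [72, 4]
over : [72, 4, 72]
rot  : [4, 72, 72]
rot  : [72, 72, 4]
/    : [72, 18]
-3   : [72, 18, -3]
/    : [72, -6]
mod  : [0]
-2   : [0, -2]
*    : [0]
-33  : [0, -33]
drop : [0]
dup  : [0, 0]
*    : [0]
-15  : [0, -15]
/    : [0]
11   : [0, 11]
-9   : [0, 11, -9]
/    : [0, -1]
-    : [1]
-2   : [1, -2]
-    : [3]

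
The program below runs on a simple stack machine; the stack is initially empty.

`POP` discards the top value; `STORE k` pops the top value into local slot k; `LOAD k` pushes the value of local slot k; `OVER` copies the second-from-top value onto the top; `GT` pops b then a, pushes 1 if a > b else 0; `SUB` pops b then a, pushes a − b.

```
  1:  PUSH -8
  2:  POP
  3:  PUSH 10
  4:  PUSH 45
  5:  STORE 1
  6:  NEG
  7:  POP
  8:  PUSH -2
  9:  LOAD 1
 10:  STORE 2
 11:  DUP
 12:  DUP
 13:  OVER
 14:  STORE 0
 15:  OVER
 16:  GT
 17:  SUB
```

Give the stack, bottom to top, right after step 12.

PUSH -8 -> -8
POP     -> (empty)
PUSH 10 -> 10
PUSH 45 -> 10 45
STORE 1 -> 10
NEG     -> -10
POP     -> (empty)
PUSH -2 -> -2
LOAD 1  -> -2 45
STORE 2 -> -2
DUP     -> -2 -2
DUP     -> -2 -2 -2

[-2, -2, -2]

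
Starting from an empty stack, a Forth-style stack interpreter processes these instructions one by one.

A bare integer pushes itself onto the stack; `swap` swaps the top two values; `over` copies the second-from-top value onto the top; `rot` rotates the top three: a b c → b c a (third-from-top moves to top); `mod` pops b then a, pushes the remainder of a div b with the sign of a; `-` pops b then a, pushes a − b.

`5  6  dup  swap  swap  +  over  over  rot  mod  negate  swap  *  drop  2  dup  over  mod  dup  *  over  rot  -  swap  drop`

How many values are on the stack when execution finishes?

5      : 5
6      : 5 6
dup    : 5 6 6
swap   : 5 6 6
swap   : 5 6 6
+      : 5 12
over   : 5 12 5
over   : 5 12 5 12
rot    : 5 5 12 12
mod    : 5 5 0
negate : 5 5 0
swap   : 5 0 5
*      : 5 0
drop   : 5
2      : 5 2
dup    : 5 2 2
over   : 5 2 2 2
mod    : 5 2 0
dup    : 5 2 0 0
*      : 5 2 0
over   : 5 2 0 2
rot    : 5 0 2 2
-      : 5 0 0
swap   : 5 0 0
drop   : 5 0

2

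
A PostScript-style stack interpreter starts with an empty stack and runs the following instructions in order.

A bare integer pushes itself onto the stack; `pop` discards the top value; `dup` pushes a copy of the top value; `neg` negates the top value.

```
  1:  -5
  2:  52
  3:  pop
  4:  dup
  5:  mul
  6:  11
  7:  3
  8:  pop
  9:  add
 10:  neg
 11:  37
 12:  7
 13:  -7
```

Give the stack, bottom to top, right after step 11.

-5  → [-5]
52  → [-5, 52]
pop → [-5]
dup → [-5, -5]
mul → [25]
11  → [25, 11]
3   → [25, 11, 3]
pop → [25, 11]
add → [36]
neg → [-36]
37  → [-36, 37]

[-36, 37]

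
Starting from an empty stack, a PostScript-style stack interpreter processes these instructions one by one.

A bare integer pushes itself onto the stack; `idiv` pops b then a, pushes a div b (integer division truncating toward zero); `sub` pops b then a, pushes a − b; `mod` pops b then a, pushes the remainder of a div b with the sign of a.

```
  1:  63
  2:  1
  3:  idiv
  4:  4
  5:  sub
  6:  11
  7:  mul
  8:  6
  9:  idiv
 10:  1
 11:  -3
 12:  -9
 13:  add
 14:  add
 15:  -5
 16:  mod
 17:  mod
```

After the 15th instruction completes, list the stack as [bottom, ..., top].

63    [63]
1     [63, 1]
idiv  [63]
4     [63, 4]
sub   [59]
11    [59, 11]
mul   [649]
6     [649, 6]
idiv  [108]
1     [108, 1]
-3    [108, 1, -3]
-9    [108, 1, -3, -9]
add   [108, 1, -12]
add   [108, -11]
-5    [108, -11, -5]

[108, -11, -5]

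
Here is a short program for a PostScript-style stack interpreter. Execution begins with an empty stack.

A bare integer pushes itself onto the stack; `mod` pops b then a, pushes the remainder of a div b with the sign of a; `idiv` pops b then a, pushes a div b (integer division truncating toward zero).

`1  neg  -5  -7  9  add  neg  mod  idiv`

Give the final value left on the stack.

1

1     1
neg   -1
-5    -1 -5
-7    -1 -5 -7
9     -1 -5 -7 9
add   -1 -5 2
neg   -1 -5 -2
mod   -1 -1
idiv  1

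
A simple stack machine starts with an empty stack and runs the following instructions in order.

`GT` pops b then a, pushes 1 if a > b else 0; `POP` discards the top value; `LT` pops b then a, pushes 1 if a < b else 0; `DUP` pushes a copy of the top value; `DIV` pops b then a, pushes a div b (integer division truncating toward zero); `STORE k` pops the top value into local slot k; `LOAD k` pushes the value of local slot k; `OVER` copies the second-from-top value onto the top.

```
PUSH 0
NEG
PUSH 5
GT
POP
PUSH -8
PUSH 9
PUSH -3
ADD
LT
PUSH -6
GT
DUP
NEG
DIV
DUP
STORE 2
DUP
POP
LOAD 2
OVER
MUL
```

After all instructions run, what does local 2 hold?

-1

PUSH 0   [0]
NEG      [0]
PUSH 5   [0, 5]
GT       [0]
POP      []
PUSH -8  [-8]
PUSH 9   [-8, 9]
PUSH -3  [-8, 9, -3]
ADD      [-8, 6]
LT       [1]
PUSH -6  [1, -6]
GT       [1]
DUP      [1, 1]
NEG      [1, -1]
DIV      [-1]
DUP      [-1, -1]
STORE 2  [-1]
DUP      [-1, -1]
POP      [-1]
LOAD 2   [-1, -1]
OVER     [-1, -1, -1]
MUL      [-1, 1]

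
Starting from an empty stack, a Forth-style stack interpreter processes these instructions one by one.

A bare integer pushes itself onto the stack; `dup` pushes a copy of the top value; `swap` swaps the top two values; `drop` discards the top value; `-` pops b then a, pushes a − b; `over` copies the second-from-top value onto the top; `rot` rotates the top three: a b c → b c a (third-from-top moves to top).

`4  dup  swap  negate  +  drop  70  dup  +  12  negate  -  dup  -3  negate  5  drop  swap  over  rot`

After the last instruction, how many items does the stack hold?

4      : 4
dup    : 4 4
swap   : 4 4
negate : 4 -4
+      : 0
drop   : (empty)
70     : 70
dup    : 70 70
+      : 140
12     : 140 12
negate : 140 -12
-      : 152
dup    : 152 152
-3     : 152 152 -3
negate : 152 152 3
5      : 152 152 3 5
drop   : 152 152 3
swap   : 152 3 152
over   : 152 3 152 3
rot    : 152 152 3 3

4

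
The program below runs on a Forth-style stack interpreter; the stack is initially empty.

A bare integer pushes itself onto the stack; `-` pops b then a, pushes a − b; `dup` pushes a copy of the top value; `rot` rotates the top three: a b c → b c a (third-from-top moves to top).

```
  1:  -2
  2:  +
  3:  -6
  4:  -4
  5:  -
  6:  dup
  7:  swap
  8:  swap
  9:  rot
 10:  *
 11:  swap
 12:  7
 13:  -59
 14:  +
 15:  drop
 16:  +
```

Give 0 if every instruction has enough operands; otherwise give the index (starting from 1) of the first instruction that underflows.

-2  [-2]
+  — needs 2 operands, stack has 1 → underflow

2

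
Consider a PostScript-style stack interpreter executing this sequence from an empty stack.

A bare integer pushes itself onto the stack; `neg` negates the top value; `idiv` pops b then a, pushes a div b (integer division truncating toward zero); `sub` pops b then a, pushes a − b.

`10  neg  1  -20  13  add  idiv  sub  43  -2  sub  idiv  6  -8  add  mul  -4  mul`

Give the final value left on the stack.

0

10   -> 10
neg  -> -10
1    -> -10 1
-20  -> -10 1 -20
13   -> -10 1 -20 13
add  -> -10 1 -7
idiv -> -10 0
sub  -> -10
43   -> -10 43
-2   -> -10 43 -2
sub  -> -10 45
idiv -> 0
6    -> 0 6
-8   -> 0 6 -8
add  -> 0 -2
mul  -> 0
-4   -> 0 -4
mul  -> 0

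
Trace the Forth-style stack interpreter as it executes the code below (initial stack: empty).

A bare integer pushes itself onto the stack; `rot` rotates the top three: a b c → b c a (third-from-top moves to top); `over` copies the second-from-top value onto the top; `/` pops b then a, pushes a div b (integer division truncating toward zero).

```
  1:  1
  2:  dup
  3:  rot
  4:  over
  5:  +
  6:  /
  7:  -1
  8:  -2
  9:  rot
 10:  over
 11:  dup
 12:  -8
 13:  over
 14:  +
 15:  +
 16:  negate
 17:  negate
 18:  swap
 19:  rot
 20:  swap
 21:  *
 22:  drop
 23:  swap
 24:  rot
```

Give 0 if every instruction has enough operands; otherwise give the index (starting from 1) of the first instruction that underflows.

1   -> 1
dup -> 1 1
rot  — needs 3 operands, stack has 2 → underflow

3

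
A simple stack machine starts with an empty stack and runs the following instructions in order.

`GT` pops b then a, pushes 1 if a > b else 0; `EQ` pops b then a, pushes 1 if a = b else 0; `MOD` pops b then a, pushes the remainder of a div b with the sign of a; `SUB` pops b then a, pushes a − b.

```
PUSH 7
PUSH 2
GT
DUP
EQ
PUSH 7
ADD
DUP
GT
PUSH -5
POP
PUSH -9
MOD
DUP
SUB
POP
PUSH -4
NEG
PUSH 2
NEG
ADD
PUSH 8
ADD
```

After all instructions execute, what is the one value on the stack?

PUSH 7   7
PUSH 2   7 2
GT       1
DUP      1 1
EQ       1
PUSH 7   1 7
ADD      8
DUP      8 8
GT       0
PUSH -5  0 -5
POP      0
PUSH -9  0 -9
MOD      0
DUP      0 0
SUB      0
POP      (empty)
PUSH -4  -4
NEG      4
PUSH 2   4 2
NEG      4 -2
ADD      2
PUSH 8   2 8
ADD      10

10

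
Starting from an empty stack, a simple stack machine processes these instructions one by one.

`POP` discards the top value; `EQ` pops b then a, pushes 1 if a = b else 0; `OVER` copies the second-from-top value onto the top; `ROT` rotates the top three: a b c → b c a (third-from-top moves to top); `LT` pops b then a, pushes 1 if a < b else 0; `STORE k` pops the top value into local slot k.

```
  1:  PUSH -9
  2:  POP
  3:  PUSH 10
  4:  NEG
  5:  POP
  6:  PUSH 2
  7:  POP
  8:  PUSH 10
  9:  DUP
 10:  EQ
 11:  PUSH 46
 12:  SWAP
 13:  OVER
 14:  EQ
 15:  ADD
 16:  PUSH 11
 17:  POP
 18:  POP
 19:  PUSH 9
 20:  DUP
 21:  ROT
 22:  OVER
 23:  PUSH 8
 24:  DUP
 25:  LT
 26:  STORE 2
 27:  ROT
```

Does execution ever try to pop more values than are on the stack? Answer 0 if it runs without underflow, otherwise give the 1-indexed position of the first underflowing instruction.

PUSH -9  -9
POP      (empty)
PUSH 10  10
NEG      -10
POP      (empty)
PUSH 2   2
POP      (empty)
PUSH 10  10
DUP      10 10
EQ       1
PUSH 46  1 46
SWAP     46 1
OVER     46 1 46
EQ       46 0
ADD      46
PUSH 11  46 11
POP      46
POP      (empty)
PUSH 9   9
DUP      9 9
ROT  — needs 3 operands, stack has 2 → underflow

21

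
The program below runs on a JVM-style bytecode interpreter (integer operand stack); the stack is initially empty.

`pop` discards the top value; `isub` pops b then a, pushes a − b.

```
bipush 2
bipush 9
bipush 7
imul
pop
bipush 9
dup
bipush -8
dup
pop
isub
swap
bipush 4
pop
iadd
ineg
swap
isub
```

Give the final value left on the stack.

bipush 2   2
bipush 9   2 9
bipush 7   2 9 7
imul       2 63
pop        2
bipush 9   2 9
dup        2 9 9
bipush -8  2 9 9 -8
dup        2 9 9 -8 -8
pop        2 9 9 -8
isub       2 9 17
swap       2 17 9
bipush 4   2 17 9 4
pop        2 17 9
iadd       2 26
ineg       2 -26
swap       -26 2
isub       -28

-28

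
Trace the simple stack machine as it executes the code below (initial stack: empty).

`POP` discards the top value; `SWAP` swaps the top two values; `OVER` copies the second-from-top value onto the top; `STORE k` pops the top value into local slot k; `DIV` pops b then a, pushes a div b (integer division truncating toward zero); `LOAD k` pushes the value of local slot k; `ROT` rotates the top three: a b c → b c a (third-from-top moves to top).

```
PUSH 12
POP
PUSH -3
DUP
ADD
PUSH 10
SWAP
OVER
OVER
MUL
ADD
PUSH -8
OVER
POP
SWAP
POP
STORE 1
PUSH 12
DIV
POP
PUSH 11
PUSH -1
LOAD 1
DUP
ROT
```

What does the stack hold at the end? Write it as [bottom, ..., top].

PUSH 12 → [12]
POP     → []
PUSH -3 → [-3]
DUP     → [-3, -3]
ADD     → [-6]
PUSH 10 → [-6, 10]
SWAP    → [10, -6]
OVER    → [10, -6, 10]
OVER    → [10, -6, 10, -6]
MUL     → [10, -6, -60]
ADD     → [10, -66]
PUSH -8 → [10, -66, -8]
OVER    → [10, -66, -8, -66]
POP     → [10, -66, -8]
SWAP    → [10, -8, -66]
POP     → [10, -8]
STORE 1 → [10]
PUSH 12 → [10, 12]
DIV     → [0]
POP     → []
PUSH 11 → [11]
PUSH -1 → [11, -1]
LOAD 1  → [11, -1, -8]
DUP     → [11, -1, -8, -8]
ROT     → [11, -8, -8, -1]

[11, -8, -8, -1]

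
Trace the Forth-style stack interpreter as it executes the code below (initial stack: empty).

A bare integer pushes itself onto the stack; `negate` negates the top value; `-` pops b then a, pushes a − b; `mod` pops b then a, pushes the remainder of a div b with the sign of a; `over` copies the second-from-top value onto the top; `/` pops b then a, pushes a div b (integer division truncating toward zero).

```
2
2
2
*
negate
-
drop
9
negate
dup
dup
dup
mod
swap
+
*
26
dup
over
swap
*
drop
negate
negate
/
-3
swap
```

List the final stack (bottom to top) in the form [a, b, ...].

2       [2]
2       [2, 2]
2       [2, 2, 2]
*       [2, 4]
negate  [2, -4]
-       [6]
drop    []
9       [9]
negate  [-9]
dup     [-9, -9]
dup     [-9, -9, -9]
dup     [-9, -9, -9, -9]
mod     [-9, -9, 0]
swap    [-9, 0, -9]
+       [-9, -9]
*       [81]
26      [81, 26]
dup     [81, 26, 26]
over    [81, 26, 26, 26]
swap    [81, 26, 26, 26]
*       [81, 26, 676]
drop    [81, 26]
negate  [81, -26]
negate  [81, 26]
/       [3]
-3      [3, -3]
swap    [-3, 3]

[-3, 3]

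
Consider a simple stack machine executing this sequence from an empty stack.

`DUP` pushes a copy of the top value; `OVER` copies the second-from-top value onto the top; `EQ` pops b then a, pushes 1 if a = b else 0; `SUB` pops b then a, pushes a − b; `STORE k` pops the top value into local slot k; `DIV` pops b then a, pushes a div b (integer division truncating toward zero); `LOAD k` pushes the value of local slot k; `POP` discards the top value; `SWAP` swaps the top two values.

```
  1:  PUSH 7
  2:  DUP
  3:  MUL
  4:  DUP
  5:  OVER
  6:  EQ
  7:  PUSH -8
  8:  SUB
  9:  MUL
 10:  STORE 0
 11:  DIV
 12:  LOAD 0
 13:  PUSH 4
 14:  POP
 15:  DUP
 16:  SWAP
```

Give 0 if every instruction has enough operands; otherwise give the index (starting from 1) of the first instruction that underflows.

PUSH 7  : [7]
DUP     : [7, 7]
MUL     : [49]
DUP     : [49, 49]
OVER    : [49, 49, 49]
EQ      : [49, 1]
PUSH -8 : [49, 1, -8]
SUB     : [49, 9]
MUL     : [441]
STORE 0 : []
DIV  — needs 2 operands, stack has 0 → underflow

11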